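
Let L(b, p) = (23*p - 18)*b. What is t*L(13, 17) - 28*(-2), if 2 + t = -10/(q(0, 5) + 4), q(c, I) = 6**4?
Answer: -96793/10 ≈ -9679.3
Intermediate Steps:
L(b, p) = b*(-18 + 23*p) (L(b, p) = (-18 + 23*p)*b = b*(-18 + 23*p))
q(c, I) = 1296
t = -261/130 (t = -2 - 10/(1296 + 4) = -2 - 10/1300 = -2 + (1/1300)*(-10) = -2 - 1/130 = -261/130 ≈ -2.0077)
t*L(13, 17) - 28*(-2) = -261*(-18 + 23*17)/10 - 28*(-2) = -261*(-18 + 391)/10 + 56 = -261*373/10 + 56 = -261/130*4849 + 56 = -97353/10 + 56 = -96793/10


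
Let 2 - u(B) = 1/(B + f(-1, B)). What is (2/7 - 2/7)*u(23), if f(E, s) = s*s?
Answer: 0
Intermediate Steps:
f(E, s) = s²
u(B) = 2 - 1/(B + B²)
(2/7 - 2/7)*u(23) = (2/7 - 2/7)*((-1 + 2*23 + 2*23²)/(23*(1 + 23))) = (2*(⅐) - 2*⅐)*((1/23)*(-1 + 46 + 2*529)/24) = (2/7 - 2/7)*((1/23)*(1/24)*(-1 + 46 + 1058)) = 0*((1/23)*(1/24)*1103) = 0*(1103/552) = 0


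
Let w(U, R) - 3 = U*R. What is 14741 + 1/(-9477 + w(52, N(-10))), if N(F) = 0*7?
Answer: 139656233/9474 ≈ 14741.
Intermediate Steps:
N(F) = 0
w(U, R) = 3 + R*U (w(U, R) = 3 + U*R = 3 + R*U)
14741 + 1/(-9477 + w(52, N(-10))) = 14741 + 1/(-9477 + (3 + 0*52)) = 14741 + 1/(-9477 + (3 + 0)) = 14741 + 1/(-9477 + 3) = 14741 + 1/(-9474) = 14741 - 1/9474 = 139656233/9474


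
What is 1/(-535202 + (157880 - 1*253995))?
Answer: -1/631317 ≈ -1.5840e-6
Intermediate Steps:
1/(-535202 + (157880 - 1*253995)) = 1/(-535202 + (157880 - 253995)) = 1/(-535202 - 96115) = 1/(-631317) = -1/631317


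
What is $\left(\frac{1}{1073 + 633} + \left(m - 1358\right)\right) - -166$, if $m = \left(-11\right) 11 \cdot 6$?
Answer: $- \frac{3272107}{1706} \approx -1918.0$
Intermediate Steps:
$m = -726$ ($m = \left(-121\right) 6 = -726$)
$\left(\frac{1}{1073 + 633} + \left(m - 1358\right)\right) - -166 = \left(\frac{1}{1073 + 633} - 2084\right) - -166 = \left(\frac{1}{1706} - 2084\right) + \left(\left(-144 + 810\right) - 500\right) = \left(\frac{1}{1706} - 2084\right) + \left(666 - 500\right) = - \frac{3555303}{1706} + 166 = - \frac{3272107}{1706}$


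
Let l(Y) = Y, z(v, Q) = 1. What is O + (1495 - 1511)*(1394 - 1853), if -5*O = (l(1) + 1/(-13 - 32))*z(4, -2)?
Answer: 1652356/225 ≈ 7343.8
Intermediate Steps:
O = -44/225 (O = -(1 + 1/(-13 - 32))/5 = -(1 + 1/(-45))/5 = -(1 - 1/45)/5 = -44/225 ≈ -0.19556)
O + (1495 - 1511)*(1394 - 1853) = -44/225 + (1495 - 1511)*(1394 - 1853) = -44/225 - 16*(-459) = -44/225 + 7344 = 1652356/225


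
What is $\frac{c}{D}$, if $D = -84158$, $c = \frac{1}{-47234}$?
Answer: $\frac{1}{3975118972} \approx 2.5156 \cdot 10^{-10}$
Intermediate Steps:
$c = - \frac{1}{47234} \approx -2.1171 \cdot 10^{-5}$
$\frac{c}{D} = - \frac{1}{47234 \left(-84158\right)} = \left(- \frac{1}{47234}\right) \left(- \frac{1}{84158}\right) = \frac{1}{3975118972}$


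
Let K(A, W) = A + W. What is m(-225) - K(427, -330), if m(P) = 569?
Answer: 472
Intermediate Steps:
m(-225) - K(427, -330) = 569 - (427 - 330) = 569 - 1*97 = 569 - 97 = 472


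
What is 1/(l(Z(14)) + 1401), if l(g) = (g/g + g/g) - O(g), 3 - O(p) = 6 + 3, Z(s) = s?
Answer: 1/1409 ≈ 0.00070972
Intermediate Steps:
O(p) = -6 (O(p) = 3 - (6 + 3) = 3 - 1*9 = 3 - 9 = -6)
l(g) = 8 (l(g) = (g/g + g/g) - 1*(-6) = (1 + 1) + 6 = 2 + 6 = 8)
1/(l(Z(14)) + 1401) = 1/(8 + 1401) = 1/1409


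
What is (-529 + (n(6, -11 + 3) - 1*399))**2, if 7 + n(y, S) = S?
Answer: 889249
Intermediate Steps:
n(y, S) = -7 + S
(-529 + (n(6, -11 + 3) - 1*399))**2 = (-529 + ((-7 + (-11 + 3)) - 1*399))**2 = (-529 + ((-7 - 8) - 399))**2 = (-529 + (-15 - 399))**2 = (-529 - 414)**2 = (-943)**2 = 889249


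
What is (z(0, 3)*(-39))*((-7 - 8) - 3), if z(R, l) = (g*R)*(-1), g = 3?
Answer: 0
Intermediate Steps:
z(R, l) = -3*R (z(R, l) = (3*R)*(-1) = -3*R)
(z(0, 3)*(-39))*((-7 - 8) - 3) = (-3*0*(-39))*((-7 - 8) - 3) = (0*(-39))*(-15 - 3) = 0*(-18) = 0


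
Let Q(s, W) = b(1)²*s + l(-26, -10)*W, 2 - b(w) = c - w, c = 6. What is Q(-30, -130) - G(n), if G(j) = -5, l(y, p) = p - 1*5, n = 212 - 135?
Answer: 1685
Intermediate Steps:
n = 77
l(y, p) = -5 + p (l(y, p) = p - 5 = -5 + p)
b(w) = -4 + w (b(w) = 2 - (6 - w) = 2 + (-6 + w) = -4 + w)
Q(s, W) = -15*W + 9*s (Q(s, W) = (-4 + 1)²*s + (-5 - 10)*W = (-3)²*s - 15*W = 9*s - 15*W = -15*W + 9*s)
Q(-30, -130) - G(n) = (-15*(-130) + 9*(-30)) - 1*(-5) = (1950 - 270) + 5 = 1680 + 5 = 1685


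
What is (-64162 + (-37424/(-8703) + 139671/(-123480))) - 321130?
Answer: -6572210644471/17057880 ≈ -3.8529e+5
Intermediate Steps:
(-64162 + (-37424/(-8703) + 139671/(-123480))) - 321130 = (-64162 + (-37424*(-1/8703) + 139671*(-1/123480))) - 321130 = (-64162 + (37424/8703 - 2217/1960)) - 321130 = (-64162 + 54056489/17057880) - 321130 = -1094413640071/17057880 - 321130 = -6572210644471/17057880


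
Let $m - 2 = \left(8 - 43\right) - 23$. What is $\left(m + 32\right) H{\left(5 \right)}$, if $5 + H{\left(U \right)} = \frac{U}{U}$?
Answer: $96$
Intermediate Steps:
$H{\left(U \right)} = -4$ ($H{\left(U \right)} = -5 + \frac{U}{U} = -5 + 1 = -4$)
$m = -56$ ($m = 2 + \left(\left(8 - 43\right) - 23\right) = 2 - 58 = -56$)
$\left(m + 32\right) H{\left(5 \right)} = \left(-56 + 32\right) \left(-4\right) = \left(-24\right) \left(-4\right) = 96$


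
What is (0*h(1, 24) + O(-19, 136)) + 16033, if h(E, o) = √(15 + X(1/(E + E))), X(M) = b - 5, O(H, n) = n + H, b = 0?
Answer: 16150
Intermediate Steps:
O(H, n) = H + n
X(M) = -5 (X(M) = 0 - 5 = -5)
h(E, o) = √10 (h(E, o) = √(15 - 5) = √10)
(0*h(1, 24) + O(-19, 136)) + 16033 = (0*√10 + (-19 + 136)) + 16033 = (0 + 117) + 16033 = 117 + 16033 = 16150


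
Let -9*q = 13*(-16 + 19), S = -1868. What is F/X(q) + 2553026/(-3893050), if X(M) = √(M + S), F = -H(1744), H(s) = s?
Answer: -182359/278075 + 1744*I*√16851/5617 ≈ -0.65579 + 40.305*I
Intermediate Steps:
q = -13/3 (q = -13*(-16 + 19)/9 = -13*3/9 = -⅑*39 = -13/3 ≈ -4.3333)
F = -1744 (F = -1*1744 = -1744)
X(M) = √(-1868 + M) (X(M) = √(M - 1868) = √(-1868 + M))
F/X(q) + 2553026/(-3893050) = -1744/√(-1868 - 13/3) + 2553026/(-3893050) = -1744*(-I*√16851/5617) + 2553026*(-1/3893050) = -1744*(-I*√16851/5617) - 182359/278075 = -(-1744)*I*√16851/5617 - 182359/278075 = 1744*I*√16851/5617 - 182359/278075 = -182359/278075 + 1744*I*√16851/5617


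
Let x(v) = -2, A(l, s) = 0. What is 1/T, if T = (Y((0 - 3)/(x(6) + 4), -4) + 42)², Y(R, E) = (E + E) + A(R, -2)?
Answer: 1/1156 ≈ 0.00086505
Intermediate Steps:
Y(R, E) = 2*E (Y(R, E) = (E + E) + 0 = 2*E + 0 = 2*E)
T = 1156 (T = (2*(-4) + 42)² = (-8 + 42)² = 34² = 1156)
1/T = 1/1156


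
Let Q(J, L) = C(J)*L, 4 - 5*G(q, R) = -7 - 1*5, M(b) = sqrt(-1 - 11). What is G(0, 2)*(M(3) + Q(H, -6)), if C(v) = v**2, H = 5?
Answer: -480 + 32*I*sqrt(3)/5 ≈ -480.0 + 11.085*I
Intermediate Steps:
M(b) = 2*I*sqrt(3) (M(b) = sqrt(-12) = 2*I*sqrt(3))
G(q, R) = 16/5 (G(q, R) = 4/5 - (-7 - 1*5)/5 = 4/5 - (-7 - 5)/5 = 4/5 - 1/5*(-12) = 4/5 + 12/5 = 16/5)
Q(J, L) = L*J**2 (Q(J, L) = J**2*L = L*J**2)
G(0, 2)*(M(3) + Q(H, -6)) = 16*(2*I*sqrt(3) - 6*5**2)/5 = 16*(2*I*sqrt(3) - 6*25)/5 = 16*(2*I*sqrt(3) - 150)/5 = 16*(-150 + 2*I*sqrt(3))/5 = -480 + 32*I*sqrt(3)/5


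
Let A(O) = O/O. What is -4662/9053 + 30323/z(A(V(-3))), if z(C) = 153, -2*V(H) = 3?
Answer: 273800833/1385109 ≈ 197.67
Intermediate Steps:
V(H) = -3/2 (V(H) = -1/2*3 = -3/2)
A(O) = 1
-4662/9053 + 30323/z(A(V(-3))) = -4662/9053 + 30323/153 = 273800833/1385109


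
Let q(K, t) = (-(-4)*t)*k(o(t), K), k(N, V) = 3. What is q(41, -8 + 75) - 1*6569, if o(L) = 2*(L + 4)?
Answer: -5765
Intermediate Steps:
o(L) = 8 + 2*L (o(L) = 2*(4 + L) = 8 + 2*L)
q(K, t) = 12*t (q(K, t) = -(-4)*t*3 = (4*t)*3 = 12*t)
q(41, -8 + 75) - 1*6569 = 12*(-8 + 75) - 1*6569 = 12*67 - 6569 = 804 - 6569 = -5765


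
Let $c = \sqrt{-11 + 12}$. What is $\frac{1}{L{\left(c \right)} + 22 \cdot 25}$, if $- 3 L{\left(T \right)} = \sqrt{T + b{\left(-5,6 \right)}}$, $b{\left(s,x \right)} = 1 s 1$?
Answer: $\frac{2475}{1361252} + \frac{3 i}{1361252} \approx 0.0018182 + 2.2039 \cdot 10^{-6} i$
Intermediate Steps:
$b{\left(s,x \right)} = s$ ($b{\left(s,x \right)} = s 1 = s$)
$c = 1$ ($c = \sqrt{1} = 1$)
$L{\left(T \right)} = - \frac{\sqrt{-5 + T}}{3}$ ($L{\left(T \right)} = - \frac{\sqrt{T - 5}}{3} = - \frac{\sqrt{-5 + T}}{3}$)
$\frac{1}{L{\left(c \right)} + 22 \cdot 25} = \frac{1}{- \frac{\sqrt{-5 + 1}}{3} + 22 \cdot 25} = \frac{1}{- \frac{\sqrt{-4}}{3} + 550} = \frac{1}{- \frac{2 i}{3} + 550} = \frac{1}{550 - \frac{2 i}{3}} = \frac{9 \left(550 + \frac{2 i}{3}\right)}{2722504}$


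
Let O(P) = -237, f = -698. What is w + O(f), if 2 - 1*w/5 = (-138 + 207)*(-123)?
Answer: 42208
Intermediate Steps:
w = 42445 (w = 10 - 5*(-138 + 207)*(-123) = 10 - 345*(-123) = 10 - 5*(-8487) = 10 + 42435 = 42445)
w + O(f) = 42445 - 237 = 42208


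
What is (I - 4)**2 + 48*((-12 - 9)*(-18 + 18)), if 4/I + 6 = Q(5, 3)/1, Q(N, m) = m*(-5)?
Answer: 7744/441 ≈ 17.560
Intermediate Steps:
Q(N, m) = -5*m
I = -4/21 (I = 4/(-6 - 5*3/1) = 4/(-6 - 15*1) = 4/(-6 - 15) = 4/(-21) = 4*(-1/21) = -4/21 ≈ -0.19048)
(I - 4)**2 + 48*((-12 - 9)*(-18 + 18)) = (-4/21 - 4)**2 + 48*((-12 - 9)*(-18 + 18)) = (-88/21)**2 + 48*(-21*0) = 7744/441 + 48*0 = 7744/441 + 0 = 7744/441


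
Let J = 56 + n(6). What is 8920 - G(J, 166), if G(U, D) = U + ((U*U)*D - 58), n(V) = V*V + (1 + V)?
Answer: -1618087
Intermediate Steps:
n(V) = 1 + V + V**2 (n(V) = V**2 + (1 + V) = 1 + V + V**2)
J = 99 (J = 56 + (1 + 6 + 6**2) = 56 + (1 + 6 + 36) = 56 + 43 = 99)
G(U, D) = -58 + U + D*U**2 (G(U, D) = U + (U**2*D - 58) = U + (D*U**2 - 58) = U + (-58 + D*U**2) = -58 + U + D*U**2)
8920 - G(J, 166) = 8920 - (-58 + 99 + 166*99**2) = 8920 - (-58 + 99 + 166*9801) = 8920 - (-58 + 99 + 1626966) = 8920 - 1*1627007 = 8920 - 1627007 = -1618087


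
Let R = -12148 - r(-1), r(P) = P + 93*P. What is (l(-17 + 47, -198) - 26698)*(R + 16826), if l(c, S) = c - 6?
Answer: -127288328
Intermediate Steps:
r(P) = 94*P
l(c, S) = -6 + c
R = -12054 (R = -12148 - 94*(-1) = -12148 - 1*(-94) = -12148 + 94 = -12054)
(l(-17 + 47, -198) - 26698)*(R + 16826) = ((-6 + (-17 + 47)) - 26698)*(-12054 + 16826) = ((-6 + 30) - 26698)*4772 = (24 - 26698)*4772 = -26674*4772 = -127288328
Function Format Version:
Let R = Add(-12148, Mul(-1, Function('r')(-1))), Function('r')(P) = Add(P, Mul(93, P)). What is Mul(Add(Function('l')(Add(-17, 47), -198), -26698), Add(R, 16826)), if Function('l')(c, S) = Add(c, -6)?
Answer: -127288328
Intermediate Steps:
Function('r')(P) = Mul(94, P)
Function('l')(c, S) = Add(-6, c)
R = -12054 (R = Add(-12148, Mul(-1, Mul(94, -1))) = Add(-12148, Mul(-1, -94)) = Add(-12148, 94) = -12054)
Mul(Add(Function('l')(Add(-17, 47), -198), -26698), Add(R, 16826)) = Mul(Add(Add(-6, Add(-17, 47)), -26698), Add(-12054, 16826)) = Mul(Add(Add(-6, 30), -26698), 4772) = Mul(Add(24, -26698), 4772) = Mul(-26674, 4772) = -127288328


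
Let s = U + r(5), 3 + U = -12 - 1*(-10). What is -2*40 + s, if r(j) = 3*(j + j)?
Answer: -55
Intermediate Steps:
r(j) = 6*j (r(j) = 3*(2*j) = 6*j)
U = -5 (U = -3 + (-12 - 1*(-10)) = -3 + (-12 + 10) = -3 - 2 = -5)
s = 25 (s = -5 + 6*5 = -5 + 30 = 25)
-2*40 + s = -2*40 + 25 = -80 + 25 = -55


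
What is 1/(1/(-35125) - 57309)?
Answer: -35125/2012978626 ≈ -1.7449e-5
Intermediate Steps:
1/(1/(-35125) - 57309) = 1/(-1/35125 - 57309) = 1/(-2012978626/35125) = -35125/2012978626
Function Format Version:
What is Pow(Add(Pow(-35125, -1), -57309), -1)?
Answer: Rational(-35125, 2012978626) ≈ -1.7449e-5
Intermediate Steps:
Pow(Add(Pow(-35125, -1), -57309), -1) = Pow(Add(Rational(-1, 35125), -57309), -1) = Pow(Rational(-2012978626, 35125), -1) = Rational(-35125, 2012978626)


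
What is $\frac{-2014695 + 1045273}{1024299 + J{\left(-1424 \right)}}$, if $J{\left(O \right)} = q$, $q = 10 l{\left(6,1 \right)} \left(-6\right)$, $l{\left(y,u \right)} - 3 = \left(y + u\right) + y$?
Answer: $- \frac{969422}{1023339} \approx -0.94731$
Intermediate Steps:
$l{\left(y,u \right)} = 3 + u + 2 y$ ($l{\left(y,u \right)} = 3 + \left(\left(y + u\right) + y\right) = 3 + \left(\left(u + y\right) + y\right) = 3 + \left(u + 2 y\right) = 3 + u + 2 y$)
$q = -960$ ($q = 10 \left(3 + 1 + 2 \cdot 6\right) \left(-6\right) = 10 \left(3 + 1 + 12\right) \left(-6\right) = 10 \cdot 16 \left(-6\right) = 160 \left(-6\right) = -960$)
$J{\left(O \right)} = -960$
$\frac{-2014695 + 1045273}{1024299 + J{\left(-1424 \right)}} = \frac{-2014695 + 1045273}{1024299 - 960} = - \frac{969422}{1023339}$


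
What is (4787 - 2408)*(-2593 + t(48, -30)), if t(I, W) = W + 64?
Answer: -6087861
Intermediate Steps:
t(I, W) = 64 + W
(4787 - 2408)*(-2593 + t(48, -30)) = (4787 - 2408)*(-2593 + (64 - 30)) = 2379*(-2593 + 34) = 2379*(-2559) = -6087861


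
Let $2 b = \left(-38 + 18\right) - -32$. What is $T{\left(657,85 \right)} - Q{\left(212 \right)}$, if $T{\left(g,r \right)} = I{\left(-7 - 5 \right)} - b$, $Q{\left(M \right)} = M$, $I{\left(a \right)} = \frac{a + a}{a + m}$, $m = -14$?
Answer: $- \frac{2822}{13} \approx -217.08$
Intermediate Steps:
$I{\left(a \right)} = \frac{2 a}{-14 + a}$ ($I{\left(a \right)} = \frac{a + a}{a - 14} = \frac{2 a}{-14 + a}$)
$b = 6$ ($b = \frac{\left(-38 + 18\right) - -32}{2} = \frac{-20 + 32}{2} = \frac{1}{2} \cdot 12 = 6$)
$T{\left(g,r \right)} = - \frac{66}{13}$ ($T{\left(g,r \right)} = \frac{2 \left(-7 - 5\right)}{-14 - 12} - 6 = 2 \left(-12\right) \frac{1}{-14 - 12} - 6 = 2 \left(-12\right) \frac{1}{-26} - 6 = 2 \left(-12\right) \left(- \frac{1}{26}\right) - 6 = \frac{12}{13} - 6 = - \frac{66}{13}$)
$T{\left(657,85 \right)} - Q{\left(212 \right)} = - \frac{66}{13} - 212 = - \frac{2822}{13}$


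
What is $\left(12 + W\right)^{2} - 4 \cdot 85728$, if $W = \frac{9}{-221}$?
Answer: $- \frac{16741179543}{48841} \approx -3.4277 \cdot 10^{5}$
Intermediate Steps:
$W = - \frac{9}{221}$ ($W = 9 \left(- \frac{1}{221}\right) = - \frac{9}{221} \approx -0.040724$)
$\left(12 + W\right)^{2} - 4 \cdot 85728 = \left(12 - \frac{9}{221}\right)^{2} - 4 \cdot 85728 = \left(\frac{2643}{221}\right)^{2} - 342912 = \frac{6985449}{48841} - 342912 = - \frac{16741179543}{48841}$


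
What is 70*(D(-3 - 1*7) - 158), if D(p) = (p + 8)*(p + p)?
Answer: -8260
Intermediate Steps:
D(p) = 2*p*(8 + p) (D(p) = (8 + p)*(2*p) = 2*p*(8 + p))
70*(D(-3 - 1*7) - 158) = 70*(2*(-3 - 1*7)*(8 + (-3 - 1*7)) - 158) = 70*(2*(-3 - 7)*(8 + (-3 - 7)) - 158) = 70*(2*(-10)*(8 - 10) - 158) = 70*(2*(-10)*(-2) - 158) = 70*(40 - 158) = 70*(-118) = -8260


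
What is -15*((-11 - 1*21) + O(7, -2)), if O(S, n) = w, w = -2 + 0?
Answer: 510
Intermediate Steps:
w = -2
O(S, n) = -2
-15*((-11 - 1*21) + O(7, -2)) = -15*((-11 - 1*21) - 2) = -15*((-11 - 21) - 2) = -15*(-32 - 2) = -15*(-34) = 510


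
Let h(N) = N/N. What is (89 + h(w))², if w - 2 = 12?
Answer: 8100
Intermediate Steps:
w = 14 (w = 2 + 12 = 14)
h(N) = 1
(89 + h(w))² = (89 + 1)² = 90² = 8100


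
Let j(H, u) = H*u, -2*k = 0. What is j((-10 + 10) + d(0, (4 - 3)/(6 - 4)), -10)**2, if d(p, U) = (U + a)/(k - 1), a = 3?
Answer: 1225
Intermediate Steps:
k = 0 (k = -1/2*0 = 0)
d(p, U) = -3 - U (d(p, U) = (U + 3)/(0 - 1) = (3 + U)/(-1) = (3 + U)*(-1) = -3 - U)
j((-10 + 10) + d(0, (4 - 3)/(6 - 4)), -10)**2 = (((-10 + 10) + (-3 - (4 - 3)/(6 - 4)))*(-10))**2 = ((0 + (-3 - 1/2))*(-10))**2 = ((0 - 7/2)*(-10))**2 = (-7/2*(-10))**2 = 35**2 = 1225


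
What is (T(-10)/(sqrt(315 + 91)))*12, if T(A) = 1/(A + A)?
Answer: -3*sqrt(406)/2030 ≈ -0.029777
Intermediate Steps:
T(A) = 1/(2*A)
(T(-10)/(sqrt(315 + 91)))*12 = (((1/2)/(-10))/(sqrt(315 + 91)))*12 = (((1/2)*(-1/10))/(sqrt(406)))*12 = -sqrt(406)/8120*12 = -3*sqrt(406)/2030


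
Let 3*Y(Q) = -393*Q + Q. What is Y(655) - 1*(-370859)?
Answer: 855817/3 ≈ 2.8527e+5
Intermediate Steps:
Y(Q) = -392*Q/3 (Y(Q) = (-393*Q + Q)/3 = (-392*Q)/3 = -392*Q/3)
Y(655) - 1*(-370859) = -392/3*655 - 1*(-370859) = -256760/3 + 370859 = 855817/3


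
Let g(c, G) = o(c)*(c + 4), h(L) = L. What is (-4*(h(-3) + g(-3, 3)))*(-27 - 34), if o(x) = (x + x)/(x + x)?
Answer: -488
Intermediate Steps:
o(x) = 1 (o(x) = (2*x)/((2*x)) = (2*x)*(1/(2*x)) = 1)
g(c, G) = 4 + c (g(c, G) = 1*(c + 4) = 1*(4 + c) = 4 + c)
(-4*(h(-3) + g(-3, 3)))*(-27 - 34) = (-4*(-3 + (4 - 3)))*(-27 - 34) = -4*(-3 + 1)*(-61) = -4*(-2)*(-61) = 8*(-61) = -488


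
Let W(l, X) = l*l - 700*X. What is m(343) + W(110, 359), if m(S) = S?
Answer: -238857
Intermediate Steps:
W(l, X) = l² - 700*X
m(343) + W(110, 359) = 343 + (110² - 700*359) = 343 + (12100 - 251300) = 343 - 239200 = -238857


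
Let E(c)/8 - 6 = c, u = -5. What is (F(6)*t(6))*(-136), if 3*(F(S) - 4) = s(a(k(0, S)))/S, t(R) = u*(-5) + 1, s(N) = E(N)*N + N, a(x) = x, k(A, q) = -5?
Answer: -5304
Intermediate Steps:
E(c) = 48 + 8*c
s(N) = N + N*(48 + 8*N) (s(N) = (48 + 8*N)*N + N = N*(48 + 8*N) + N = N + N*(48 + 8*N))
t(R) = 26 (t(R) = -5*(-5) + 1 = 25 + 1 = 26)
F(S) = 4 - 15/S (F(S) = 4 + ((-5*(49 + 8*(-5)))/S)/3 = 4 + ((-5*(49 - 40))/S)/3 = 4 + ((-5*9)/S)/3 = 4 + (-45/S)/3 = 4 - 15/S)
(F(6)*t(6))*(-136) = ((4 - 15/6)*26)*(-136) = ((4 - 15*1/6)*26)*(-136) = ((4 - 5/2)*26)*(-136) = ((3/2)*26)*(-136) = 39*(-136) = -5304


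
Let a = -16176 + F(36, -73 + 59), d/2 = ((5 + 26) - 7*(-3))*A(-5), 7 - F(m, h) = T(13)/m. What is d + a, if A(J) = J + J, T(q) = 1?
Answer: -619525/36 ≈ -17209.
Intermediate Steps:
F(m, h) = 7 - 1/m
A(J) = 2*J
d = -1040 (d = 2*(((5 + 26) - 7*(-3))*(2*(-5))) = 2*((31 + 21)*(-10)) = 2*(52*(-10)) = 2*(-520) = -1040)
a = -582085/36 (a = -16176 + (7 - 1/36) = -16176 + 251/36 = -582085/36 ≈ -16169.)
d + a = -1040 - 582085/36 = -619525/36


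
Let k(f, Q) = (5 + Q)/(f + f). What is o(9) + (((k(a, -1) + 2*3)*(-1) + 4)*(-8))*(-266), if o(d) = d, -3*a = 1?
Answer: 8521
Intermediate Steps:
a = -⅓ (a = -⅓*1 = -⅓ ≈ -0.33333)
k(f, Q) = (5 + Q)/(2*f) (k(f, Q) = (5 + Q)/((2*f)) = (5 + Q)*(1/(2*f)) = (5 + Q)/(2*f))
o(9) + (((k(a, -1) + 2*3)*(-1) + 4)*(-8))*(-266) = 9 + ((((5 - 1)/(2*(-⅓)) + 2*3)*(-1) + 4)*(-8))*(-266) = 9 + ((((½)*(-3)*4 + 6)*(-1) + 4)*(-8))*(-266) = 9 + (((-6 + 6)*(-1) + 4)*(-8))*(-266) = 9 + ((0*(-1) + 4)*(-8))*(-266) = 9 + ((0 + 4)*(-8))*(-266) = 9 + (4*(-8))*(-266) = 9 - 32*(-266) = 9 + 8512 = 8521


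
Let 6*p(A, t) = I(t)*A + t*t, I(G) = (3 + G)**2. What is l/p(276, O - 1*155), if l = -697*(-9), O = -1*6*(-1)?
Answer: 37638/5905417 ≈ 0.0063735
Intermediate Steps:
O = 6 (O = -6*(-1) = 6)
p(A, t) = t**2/6 + A*(3 + t)**2/6 (p(A, t) = ((3 + t)**2*A + t*t)/6 = (A*(3 + t)**2 + t**2)/6 = (t**2 + A*(3 + t)**2)/6 = t**2/6 + A*(3 + t)**2/6)
l = 6273
l/p(276, O - 1*155) = 6273/((6 - 1*155)**2/6 + (1/6)*276*(3 + (6 - 1*155))**2) = 6273/((6 - 155)**2/6 + (1/6)*276*(3 + (6 - 155))**2) = 6273/((1/6)*(-149)**2 + (1/6)*276*(3 - 149)**2) = 6273/((1/6)*22201 + (1/6)*276*(-146)**2) = 6273/(22201/6 + (1/6)*276*21316) = 6273/(22201/6 + 980536) = 6273/(5905417/6) = 6273*(6/5905417) = 37638/5905417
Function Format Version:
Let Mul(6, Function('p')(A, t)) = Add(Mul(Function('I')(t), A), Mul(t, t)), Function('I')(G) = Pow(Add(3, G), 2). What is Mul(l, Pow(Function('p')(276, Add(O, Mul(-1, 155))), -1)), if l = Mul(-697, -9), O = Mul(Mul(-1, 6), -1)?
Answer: Rational(37638, 5905417) ≈ 0.0063735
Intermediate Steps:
O = 6 (O = Mul(-6, -1) = 6)
Function('p')(A, t) = Add(Mul(Rational(1, 6), Pow(t, 2)), Mul(Rational(1, 6), A, Pow(Add(3, t), 2))) (Function('p')(A, t) = Mul(Rational(1, 6), Add(Mul(Pow(Add(3, t), 2), A), Mul(t, t))) = Mul(Rational(1, 6), Add(Mul(A, Pow(Add(3, t), 2)), Pow(t, 2))) = Mul(Rational(1, 6), Add(Pow(t, 2), Mul(A, Pow(Add(3, t), 2)))) = Add(Mul(Rational(1, 6), Pow(t, 2)), Mul(Rational(1, 6), A, Pow(Add(3, t), 2))))
l = 6273
Mul(l, Pow(Function('p')(276, Add(O, Mul(-1, 155))), -1)) = Mul(6273, Pow(Add(Mul(Rational(1, 6), Pow(Add(6, Mul(-1, 155)), 2)), Mul(Rational(1, 6), 276, Pow(Add(3, Add(6, Mul(-1, 155))), 2))), -1)) = Mul(6273, Pow(Add(Mul(Rational(1, 6), Pow(Add(6, -155), 2)), Mul(Rational(1, 6), 276, Pow(Add(3, Add(6, -155)), 2))), -1)) = Mul(6273, Pow(Add(Mul(Rational(1, 6), Pow(-149, 2)), Mul(Rational(1, 6), 276, Pow(Add(3, -149), 2))), -1)) = Mul(6273, Pow(Add(Mul(Rational(1, 6), 22201), Mul(Rational(1, 6), 276, Pow(-146, 2))), -1)) = Mul(6273, Pow(Add(Rational(22201, 6), Mul(Rational(1, 6), 276, 21316)), -1)) = Mul(6273, Pow(Add(Rational(22201, 6), 980536), -1)) = Mul(6273, Pow(Rational(5905417, 6), -1)) = Mul(6273, Rational(6, 5905417)) = Rational(37638, 5905417)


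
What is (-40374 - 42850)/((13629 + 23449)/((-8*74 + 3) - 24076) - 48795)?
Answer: 2052719960/1203565753 ≈ 1.7055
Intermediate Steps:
(-40374 - 42850)/((13629 + 23449)/((-8*74 + 3) - 24076) - 48795) = -83224/(37078/((-592 + 3) - 24076) - 48795) = -83224/(37078/(-589 - 24076) - 48795) = -83224/(37078/(-24665) - 48795) = -83224/(37078*(-1/24665) - 48795) = -83224/(-37078/24665 - 48795) = -83224/(-1203565753/24665) = -83224*(-24665/1203565753) = 2052719960/1203565753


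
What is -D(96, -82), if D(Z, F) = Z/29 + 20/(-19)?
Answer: -1244/551 ≈ -2.2577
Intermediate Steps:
D(Z, F) = -20/19 + Z/29 (D(Z, F) = Z*(1/29) + 20*(-1/19) = Z/29 - 20/19 = -20/19 + Z/29)
-D(96, -82) = -(-20/19 + (1/29)*96) = -(-20/19 + 96/29) = -1*1244/551 = -1244/551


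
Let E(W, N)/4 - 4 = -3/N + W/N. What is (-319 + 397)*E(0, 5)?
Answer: 5304/5 ≈ 1060.8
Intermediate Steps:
E(W, N) = 16 - 12/N + 4*W/N (E(W, N) = 16 + 4*(-3/N + W/N) = 16 + (-12/N + 4*W/N) = 16 - 12/N + 4*W/N)
(-319 + 397)*E(0, 5) = (-319 + 397)*(4*(-3 + 0 + 4*5)/5) = 78*(4*(1/5)*(-3 + 0 + 20)) = 78*(4*(1/5)*17) = 78*(68/5) = 5304/5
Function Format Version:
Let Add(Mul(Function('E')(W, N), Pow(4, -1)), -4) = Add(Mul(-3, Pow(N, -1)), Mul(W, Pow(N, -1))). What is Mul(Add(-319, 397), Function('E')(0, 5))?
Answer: Rational(5304, 5) ≈ 1060.8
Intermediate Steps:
Function('E')(W, N) = Add(16, Mul(-12, Pow(N, -1)), Mul(4, W, Pow(N, -1))) (Function('E')(W, N) = Add(16, Mul(4, Add(Mul(-3, Pow(N, -1)), Mul(W, Pow(N, -1))))) = Add(16, Add(Mul(-12, Pow(N, -1)), Mul(4, W, Pow(N, -1)))) = Add(16, Mul(-12, Pow(N, -1)), Mul(4, W, Pow(N, -1))))
Mul(Add(-319, 397), Function('E')(0, 5)) = Mul(Add(-319, 397), Mul(4, Pow(5, -1), Add(-3, 0, Mul(4, 5)))) = Mul(78, Mul(4, Rational(1, 5), Add(-3, 0, 20))) = Mul(78, Mul(4, Rational(1, 5), 17)) = Mul(78, Rational(68, 5)) = Rational(5304, 5)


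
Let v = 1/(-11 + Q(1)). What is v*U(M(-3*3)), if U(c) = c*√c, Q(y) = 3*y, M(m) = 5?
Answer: -5*√5/8 ≈ -1.3975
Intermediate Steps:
U(c) = c^(3/2)
v = -⅛ (v = 1/(-11 + 3*1) = 1/(-11 + 3) = 1/(-8) = -⅛ ≈ -0.12500)
v*U(M(-3*3)) = -5*√5/8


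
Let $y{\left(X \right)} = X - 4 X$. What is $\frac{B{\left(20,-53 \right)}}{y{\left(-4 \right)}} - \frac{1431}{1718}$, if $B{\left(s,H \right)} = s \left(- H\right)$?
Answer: $\frac{450977}{5154} \approx 87.5$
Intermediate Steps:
$y{\left(X \right)} = - 3 X$
$B{\left(s,H \right)} = - H s$
$\frac{B{\left(20,-53 \right)}}{y{\left(-4 \right)}} - \frac{1431}{1718} = \frac{\left(-1\right) \left(-53\right) 20}{\left(-3\right) \left(-4\right)} - \frac{1431}{1718} = \frac{1060}{12} - \frac{1431}{1718} = 1060 \cdot \frac{1}{12} - \frac{1431}{1718} = \frac{265}{3} - \frac{1431}{1718} = \frac{450977}{5154}$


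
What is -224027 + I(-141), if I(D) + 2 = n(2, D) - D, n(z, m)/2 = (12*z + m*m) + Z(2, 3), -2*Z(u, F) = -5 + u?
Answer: -184075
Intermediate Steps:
Z(u, F) = 5/2 - u/2 (Z(u, F) = -(-5 + u)/2 = 5/2 - u/2)
n(z, m) = 3 + 2*m**2 + 24*z (n(z, m) = 2*((12*z + m*m) + (5/2 - 1/2*2)) = 2*((12*z + m**2) + (5/2 - 1)) = 2*((m**2 + 12*z) + 3/2) = 2*(3/2 + m**2 + 12*z) = 3 + 2*m**2 + 24*z)
I(D) = 49 - D + 2*D**2 (I(D) = -2 + ((3 + 2*D**2 + 24*2) - D) = -2 + ((3 + 2*D**2 + 48) - D) = -2 + ((51 + 2*D**2) - D) = -2 + (51 - D + 2*D**2) = 49 - D + 2*D**2)
-224027 + I(-141) = -224027 + (49 - 1*(-141) + 2*(-141)**2) = -224027 + (49 + 141 + 2*19881) = -224027 + (49 + 141 + 39762) = -224027 + 39952 = -184075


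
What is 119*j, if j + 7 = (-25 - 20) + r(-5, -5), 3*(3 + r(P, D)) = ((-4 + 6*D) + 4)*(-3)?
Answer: -2975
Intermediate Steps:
r(P, D) = -3 - 6*D (r(P, D) = -3 + (((-4 + 6*D) + 4)*(-3))/3 = -3 + ((6*D)*(-3))/3 = -3 + (-18*D)/3 = -3 - 6*D)
j = -25 (j = -7 + ((-25 - 20) + (-3 - 6*(-5))) = -7 + (-45 + (-3 + 30)) = -7 + (-45 + 27) = -7 - 18 = -25)
119*j = 119*(-25) = -2975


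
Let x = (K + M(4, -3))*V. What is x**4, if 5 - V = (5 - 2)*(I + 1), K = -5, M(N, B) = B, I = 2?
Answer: 1048576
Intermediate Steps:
V = -4 (V = 5 - (5 - 2)*(2 + 1) = 5 - 3*3 = 5 - 1*9 = 5 - 9 = -4)
x = 32 (x = (-5 - 3)*(-4) = -8*(-4) = 32)
x**4 = 32**4 = 1048576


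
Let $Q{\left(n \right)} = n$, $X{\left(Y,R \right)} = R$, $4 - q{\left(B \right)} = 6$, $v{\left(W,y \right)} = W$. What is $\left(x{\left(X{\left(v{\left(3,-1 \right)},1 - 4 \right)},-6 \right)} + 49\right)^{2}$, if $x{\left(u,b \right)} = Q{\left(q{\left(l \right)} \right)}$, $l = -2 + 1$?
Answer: $2209$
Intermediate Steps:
$l = -1$
$q{\left(B \right)} = -2$ ($q{\left(B \right)} = 4 - 6 = -2$)
$x{\left(u,b \right)} = -2$
$\left(x{\left(X{\left(v{\left(3,-1 \right)},1 - 4 \right)},-6 \right)} + 49\right)^{2} = \left(-2 + 49\right)^{2} = 47^{2} = 2209$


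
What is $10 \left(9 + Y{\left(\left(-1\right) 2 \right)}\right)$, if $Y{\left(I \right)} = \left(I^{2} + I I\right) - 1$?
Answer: $160$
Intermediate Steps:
$Y{\left(I \right)} = -1 + 2 I^{2}$ ($Y{\left(I \right)} = \left(I^{2} + I^{2}\right) - 1 = 2 I^{2} - 1 = -1 + 2 I^{2}$)
$10 \left(9 + Y{\left(\left(-1\right) 2 \right)}\right) = 10 \left(9 - \left(1 - 2 \left(\left(-1\right) 2\right)^{2}\right)\right) = 10 \left(9 - \left(1 - 2 \left(-2\right)^{2}\right)\right) = 10 \left(9 + \left(-1 + 2 \cdot 4\right)\right) = 10 \left(9 + \left(-1 + 8\right)\right) = 10 \left(9 + 7\right) = 10 \cdot 16 = 160$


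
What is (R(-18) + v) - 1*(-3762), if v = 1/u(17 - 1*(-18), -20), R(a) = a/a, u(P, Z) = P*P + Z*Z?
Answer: 6114876/1625 ≈ 3763.0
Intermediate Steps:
u(P, Z) = P**2 + Z**2
R(a) = 1
v = 1/1625 (v = 1/((17 - 1*(-18))**2 + (-20)**2) = 1/((17 + 18)**2 + 400) = 1/(35**2 + 400) = 1/(1225 + 400) = 1/1625 ≈ 0.00061538)
(R(-18) + v) - 1*(-3762) = (1 + 1/1625) - 1*(-3762) = 1626/1625 + 3762 = 6114876/1625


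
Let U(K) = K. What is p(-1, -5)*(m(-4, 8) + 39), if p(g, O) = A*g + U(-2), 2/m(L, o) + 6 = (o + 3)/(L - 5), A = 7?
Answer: -22653/65 ≈ -348.51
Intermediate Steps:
m(L, o) = 2/(-6 + (3 + o)/(-5 + L)) (m(L, o) = 2/(-6 + (o + 3)/(L - 5)) = 2/(-6 + (3 + o)/(-5 + L)))
p(g, O) = -2 + 7*g (p(g, O) = 7*g - 2 = -2 + 7*g)
p(-1, -5)*(m(-4, 8) + 39) = (-2 + 7*(-1))*(2*(-5 - 4)/(33 + 8 - 6*(-4)) + 39) = (-2 - 7)*(2*(-9)/(33 + 8 + 24) + 39) = -9*(2*(-9)/65 + 39) = -9*(2*(1/65)*(-9) + 39) = -9*(-18/65 + 39) = -9*2517/65 = -22653/65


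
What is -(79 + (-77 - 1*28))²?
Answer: -676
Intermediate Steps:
-(79 + (-77 - 1*28))² = -(79 + (-77 - 28))² = -(79 - 105)² = -1*(-26)² = -1*676 = -676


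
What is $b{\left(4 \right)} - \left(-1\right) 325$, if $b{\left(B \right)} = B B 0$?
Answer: $325$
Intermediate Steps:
$b{\left(B \right)} = 0$ ($b{\left(B \right)} = B^{2} \cdot 0 = 0$)
$b{\left(4 \right)} - \left(-1\right) 325 = 0 - \left(-1\right) 325 = 0 - -325 = 0 + 325 = 325$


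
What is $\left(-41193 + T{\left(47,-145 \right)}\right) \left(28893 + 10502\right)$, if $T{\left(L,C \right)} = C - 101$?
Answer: $-1632489405$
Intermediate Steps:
$T{\left(L,C \right)} = -101 + C$ ($T{\left(L,C \right)} = C - 101 = -101 + C$)
$\left(-41193 + T{\left(47,-145 \right)}\right) \left(28893 + 10502\right) = \left(-41193 - 246\right) \left(28893 + 10502\right) = \left(-41193 - 246\right) 39395 = \left(-41439\right) 39395 = -1632489405$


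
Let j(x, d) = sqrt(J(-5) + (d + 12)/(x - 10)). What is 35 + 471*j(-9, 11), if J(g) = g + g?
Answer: 35 + 471*I*sqrt(4047)/19 ≈ 35.0 + 1577.0*I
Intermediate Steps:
J(g) = 2*g
j(x, d) = sqrt(-10 + (12 + d)/(-10 + x)) (j(x, d) = sqrt(2*(-5) + (d + 12)/(x - 10)) = sqrt(-10 + (12 + d)/(-10 + x)))
35 + 471*j(-9, 11) = 35 + 471*sqrt((112 + 11 - 10*(-9))/(-10 - 9)) = 35 + 471*sqrt((112 + 11 + 90)/(-19)) = 35 + 471*sqrt(-1/19*213) = 35 + 471*sqrt(-213/19) = 35 + 471*(I*sqrt(4047)/19) = 35 + 471*I*sqrt(4047)/19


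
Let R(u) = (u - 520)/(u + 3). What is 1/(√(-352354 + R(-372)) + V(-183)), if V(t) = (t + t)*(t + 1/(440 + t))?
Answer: 816179266170/54669186319290283 - 198147*I*√5330727094/109338372638580566 ≈ 1.4929e-5 - 1.3231e-7*I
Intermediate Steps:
V(t) = 2*t*(t + 1/(440 + t)) (V(t) = (2*t)*(t + 1/(440 + t)) = 2*t*(t + 1/(440 + t)))
R(u) = (-520 + u)/(3 + u)
1/(√(-352354 + R(-372)) + V(-183)) = 1/(√(-352354 + (-520 - 372)/(3 - 372)) + 2*(-183)*(1 + (-183)² + 440*(-183))/(440 - 183)) = 1/(√(-352354 - 892/(-369)) + 2*(-183)*(1 + 33489 - 80520)/257) = 1/(√(-352354 - 1/369*(-892)) + 2*(-183)*(1/257)*(-47030)) = 1/(√(-352354 + 892/369) + 17212980/257) = 1/(√(-130017734/369) + 17212980/257) = 1/(I*√5330727094/123 + 17212980/257) = 1/(17212980/257 + I*√5330727094/123)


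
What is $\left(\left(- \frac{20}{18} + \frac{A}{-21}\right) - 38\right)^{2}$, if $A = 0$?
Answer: $\frac{123904}{81} \approx 1529.7$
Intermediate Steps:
$\left(\left(- \frac{20}{18} + \frac{A}{-21}\right) - 38\right)^{2} = \left(\left(- \frac{20}{18} + \frac{0}{-21}\right) - 38\right)^{2} = \left(\left(\left(-20\right) \frac{1}{18} + 0 \left(- \frac{1}{21}\right)\right) - 38\right)^{2} = \left(\left(- \frac{10}{9} + 0\right) - 38\right)^{2} = \left(- \frac{10}{9} - 38\right)^{2} = \left(- \frac{352}{9}\right)^{2} = \frac{123904}{81}$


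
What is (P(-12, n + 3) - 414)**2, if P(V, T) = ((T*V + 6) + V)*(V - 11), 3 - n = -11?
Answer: 19501056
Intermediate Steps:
n = 14 (n = 3 - 1*(-11) = 3 + 11 = 14)
P(V, T) = (-11 + V)*(6 + V + T*V) (P(V, T) = ((6 + T*V) + V)*(-11 + V) = (6 + V + T*V)*(-11 + V) = (-11 + V)*(6 + V + T*V))
(P(-12, n + 3) - 414)**2 = ((-66 + (-12)**2 - 5*(-12) + (14 + 3)*(-12)**2 - 11*(14 + 3)*(-12)) - 414)**2 = ((-66 + 144 + 60 + 17*144 - 11*17*(-12)) - 414)**2 = ((-66 + 144 + 60 + 2448 + 2244) - 414)**2 = (4830 - 414)**2 = 4416**2 = 19501056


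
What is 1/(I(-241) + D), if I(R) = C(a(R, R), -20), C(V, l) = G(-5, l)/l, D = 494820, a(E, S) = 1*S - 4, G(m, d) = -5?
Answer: 4/1979281 ≈ 2.0209e-6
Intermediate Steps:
a(E, S) = -4 + S (a(E, S) = S - 4 = -4 + S)
C(V, l) = -5/l
I(R) = 1/4 (I(R) = -5/(-20) = -5*(-1/20) = 1/4)
1/(I(-241) + D) = 1/(1/4 + 494820) = 1/(1979281/4) = 4/1979281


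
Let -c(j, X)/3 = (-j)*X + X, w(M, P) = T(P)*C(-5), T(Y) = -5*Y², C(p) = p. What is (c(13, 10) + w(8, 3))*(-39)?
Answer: -22815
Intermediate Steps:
w(M, P) = 25*P² (w(M, P) = -5*P²*(-5) = 25*P²)
c(j, X) = -3*X + 3*X*j (c(j, X) = -3*((-j)*X + X) = -3*(-X*j + X) = -3*(X - X*j) = -3*X + 3*X*j)
(c(13, 10) + w(8, 3))*(-39) = (3*10*(-1 + 13) + 25*3²)*(-39) = (3*10*12 + 25*9)*(-39) = (360 + 225)*(-39) = 585*(-39) = -22815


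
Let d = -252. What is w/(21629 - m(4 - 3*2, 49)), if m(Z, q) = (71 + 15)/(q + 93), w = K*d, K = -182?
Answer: 45227/21328 ≈ 2.1205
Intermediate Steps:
w = 45864 (w = -182*(-252) = 45864)
m(Z, q) = 86/(93 + q)
w/(21629 - m(4 - 3*2, 49)) = 45864/(21629 - 86/(93 + 49)) = 45864/(21629 - 86/142) = 45864/(21629 - 1*43/71) = 45864/(21629 - 43/71) = 45864/(1535616/71) = 45864*(71/1535616) = 45227/21328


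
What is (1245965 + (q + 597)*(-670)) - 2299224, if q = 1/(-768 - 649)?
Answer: -2059253163/1417 ≈ -1.4532e+6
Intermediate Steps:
q = -1/1417 (q = 1/(-1417) = -1/1417 ≈ -0.00070572)
(1245965 + (q + 597)*(-670)) - 2299224 = (1245965 + (-1/1417 + 597)*(-670)) - 2299224 = (1245965 + (845948/1417)*(-670)) - 2299224 = (1245965 - 566785160/1417) - 2299224 = 1198747245/1417 - 2299224 = -2059253163/1417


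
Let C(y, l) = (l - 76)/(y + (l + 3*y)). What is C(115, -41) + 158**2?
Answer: 10459799/419 ≈ 24964.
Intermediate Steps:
C(y, l) = (-76 + l)/(l + 4*y)
C(115, -41) + 158**2 = (-76 - 41)/(-41 + 4*115) + 158**2 = -117/(-41 + 460) + 24964 = -117/419 + 24964 = 10459799/419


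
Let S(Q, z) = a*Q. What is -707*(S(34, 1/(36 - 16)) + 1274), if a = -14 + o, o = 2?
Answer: -612262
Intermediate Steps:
a = -12 (a = -14 + 2 = -12)
S(Q, z) = -12*Q
-707*(S(34, 1/(36 - 16)) + 1274) = -707*(-12*34 + 1274) = -707*(-408 + 1274) = -707*866 = -612262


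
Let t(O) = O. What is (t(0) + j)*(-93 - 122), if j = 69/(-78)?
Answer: 4945/26 ≈ 190.19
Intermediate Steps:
j = -23/26 (j = 69*(-1/78) = -23/26 ≈ -0.88461)
(t(0) + j)*(-93 - 122) = (0 - 23/26)*(-93 - 122) = -23/26*(-215) = 4945/26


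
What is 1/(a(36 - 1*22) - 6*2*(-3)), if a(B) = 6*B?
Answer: 1/120 ≈ 0.0083333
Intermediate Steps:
1/(a(36 - 1*22) - 6*2*(-3)) = 1/(6*(36 - 1*22) - 6*2*(-3)) = 1/(6*(36 - 22) - 12*(-3)) = 1/(6*14 + 36) = 1/(84 + 36) = 1/120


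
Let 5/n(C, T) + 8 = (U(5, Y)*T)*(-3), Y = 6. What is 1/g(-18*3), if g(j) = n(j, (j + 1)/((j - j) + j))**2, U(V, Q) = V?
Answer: 167281/8100 ≈ 20.652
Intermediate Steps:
n(C, T) = 5/(-8 - 15*T) (n(C, T) = 5/(-8 + (5*T)*(-3)) = 5/(-8 - 15*T))
g(j) = 25/(8 + 15*(1 + j)/j)**2 (g(j) = (-5/(8 + 15*((j + 1)/((j - j) + j))))**2 = (-5/(8 + 15*((1 + j)/(0 + j))))**2 = (-5/(8 + 15*((1 + j)/j)))**2 = (-5/(8 + 15*(1 + j)/j))**2 = 25/(8 + 15*(1 + j)/j)**2)
1/g(-18*3) = 1/(25*(-18*3)**2/(15 + 23*(-18*3))**2) = 1/(25*(-54)**2/(15 + 23*(-54))**2) = 1/(25*2916/(15 - 1242)**2) = 1/(25*2916/(-1227)**2) = 1/(25*2916*(1/1505529)) = 1/(8100/167281) = 167281/8100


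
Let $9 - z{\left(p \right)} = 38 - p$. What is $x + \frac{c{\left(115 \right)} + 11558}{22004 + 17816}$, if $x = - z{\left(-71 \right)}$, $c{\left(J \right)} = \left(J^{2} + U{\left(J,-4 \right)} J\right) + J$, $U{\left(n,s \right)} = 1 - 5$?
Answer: $\frac{2003219}{19910} \approx 100.61$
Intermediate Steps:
$z{\left(p \right)} = -29 + p$ ($z{\left(p \right)} = 9 - \left(38 - p\right) = 9 + \left(-38 + p\right) = -29 + p$)
$U{\left(n,s \right)} = -4$
$c{\left(J \right)} = J^{2} - 3 J$ ($c{\left(J \right)} = \left(J^{2} - 4 J\right) + J = J^{2} - 3 J$)
$x = 100$ ($x = - (-29 - 71) = \left(-1\right) \left(-100\right) = 100$)
$x + \frac{c{\left(115 \right)} + 11558}{22004 + 17816} = 100 + \frac{115 \left(-3 + 115\right) + 11558}{22004 + 17816} = 100 + \frac{115 \cdot 112 + 11558}{39820} = 100 + \left(12880 + 11558\right) \frac{1}{39820} = 100 + 24438 \cdot \frac{1}{39820} = 100 + \frac{12219}{19910} = \frac{2003219}{19910}$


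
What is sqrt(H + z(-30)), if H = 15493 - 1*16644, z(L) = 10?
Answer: I*sqrt(1141) ≈ 33.779*I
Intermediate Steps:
H = -1151 (H = 15493 - 16644 = -1151)
sqrt(H + z(-30)) = sqrt(-1151 + 10) = sqrt(-1141) = I*sqrt(1141)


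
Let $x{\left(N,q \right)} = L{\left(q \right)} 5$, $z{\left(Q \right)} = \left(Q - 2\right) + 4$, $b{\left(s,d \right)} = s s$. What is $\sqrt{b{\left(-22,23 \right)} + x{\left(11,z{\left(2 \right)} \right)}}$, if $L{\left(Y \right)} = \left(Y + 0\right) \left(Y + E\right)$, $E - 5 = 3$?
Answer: $2 \sqrt{181} \approx 26.907$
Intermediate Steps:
$E = 8$ ($E = 5 + 3 = 8$)
$L{\left(Y \right)} = Y \left(8 + Y\right)$ ($L{\left(Y \right)} = \left(Y + 0\right) \left(Y + 8\right) = Y \left(8 + Y\right)$)
$b{\left(s,d \right)} = s^{2}$
$z{\left(Q \right)} = 2 + Q$ ($z{\left(Q \right)} = \left(-2 + Q\right) + 4 = 2 + Q$)
$x{\left(N,q \right)} = 5 q \left(8 + q\right)$ ($x{\left(N,q \right)} = q \left(8 + q\right) 5 = 5 q \left(8 + q\right)$)
$\sqrt{b{\left(-22,23 \right)} + x{\left(11,z{\left(2 \right)} \right)}} = \sqrt{\left(-22\right)^{2} + 5 \left(2 + 2\right) \left(8 + \left(2 + 2\right)\right)} = \sqrt{484 + 5 \cdot 4 \left(8 + 4\right)} = \sqrt{484 + 5 \cdot 4 \cdot 12} = \sqrt{484 + 240} = \sqrt{724} = 2 \sqrt{181}$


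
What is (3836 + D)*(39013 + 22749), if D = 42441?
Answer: 2858160074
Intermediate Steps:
(3836 + D)*(39013 + 22749) = (3836 + 42441)*(39013 + 22749) = 46277*61762 = 2858160074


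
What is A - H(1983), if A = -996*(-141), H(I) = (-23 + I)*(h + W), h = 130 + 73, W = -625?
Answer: 967556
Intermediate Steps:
h = 203
H(I) = 9706 - 422*I (H(I) = (-23 + I)*(203 - 625) = (-23 + I)*(-422) = 9706 - 422*I)
A = 140436
A - H(1983) = 140436 - (9706 - 422*1983) = 140436 - (9706 - 836826) = 140436 - 1*(-827120) = 140436 + 827120 = 967556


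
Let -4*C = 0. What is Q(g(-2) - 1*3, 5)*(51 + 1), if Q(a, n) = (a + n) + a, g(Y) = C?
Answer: -52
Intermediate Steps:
C = 0 (C = -¼*0 = 0)
g(Y) = 0
Q(a, n) = n + 2*a
Q(g(-2) - 1*3, 5)*(51 + 1) = (5 + 2*(0 - 1*3))*(51 + 1) = (5 + 2*(0 - 3))*52 = (5 + 2*(-3))*52 = (5 - 6)*52 = -1*52 = -52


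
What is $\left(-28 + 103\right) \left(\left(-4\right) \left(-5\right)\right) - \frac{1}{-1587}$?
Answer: $\frac{2380501}{1587} \approx 1500.0$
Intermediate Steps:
$\left(-28 + 103\right) \left(\left(-4\right) \left(-5\right)\right) - \frac{1}{-1587} = 75 \cdot 20 - - \frac{1}{1587} = 1500 + \frac{1}{1587} = \frac{2380501}{1587}$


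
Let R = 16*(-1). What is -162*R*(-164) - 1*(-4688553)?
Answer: 4263465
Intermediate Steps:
R = -16
-162*R*(-164) - 1*(-4688553) = -162*(-16)*(-164) - 1*(-4688553) = 2592*(-164) + 4688553 = -425088 + 4688553 = 4263465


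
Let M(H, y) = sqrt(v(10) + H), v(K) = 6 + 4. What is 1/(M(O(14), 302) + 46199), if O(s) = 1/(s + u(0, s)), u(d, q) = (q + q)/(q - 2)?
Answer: 2263751/104583031956 - 7*sqrt(493)/104583031956 ≈ 2.1644e-5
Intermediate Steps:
v(K) = 10
u(d, q) = 2*q/(-2 + q) (u(d, q) = (2*q)/(-2 + q) = 2*q/(-2 + q))
O(s) = 1/(s + 2*s/(-2 + s))
M(H, y) = sqrt(10 + H)
1/(M(O(14), 302) + 46199) = 1/(sqrt(10 + (-2 + 14)/14**2) + 46199) = 1/(sqrt(10 + (1/196)*12) + 46199) = 1/(sqrt(10 + 3/49) + 46199) = 1/(sqrt(493/49) + 46199) = 1/(sqrt(493)/7 + 46199) = 1/(46199 + sqrt(493)/7)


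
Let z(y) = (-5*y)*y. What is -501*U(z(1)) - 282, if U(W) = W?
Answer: 2223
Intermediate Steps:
z(y) = -5*y**2
-501*U(z(1)) - 282 = -(-2505)*1**2 - 282 = -(-2505) - 282 = -501*(-5) - 282 = 2505 - 282 = 2223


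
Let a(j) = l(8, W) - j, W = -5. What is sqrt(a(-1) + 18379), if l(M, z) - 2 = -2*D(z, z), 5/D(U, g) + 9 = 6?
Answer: 2*sqrt(41367)/3 ≈ 135.59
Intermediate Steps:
D(U, g) = -5/3 (D(U, g) = 5/(-9 + 6) = 5/(-3) = 5*(-1/3) = -5/3)
l(M, z) = 16/3 (l(M, z) = 2 - 2*(-5/3) = 2 + 10/3 = 16/3)
a(j) = 16/3 - j
sqrt(a(-1) + 18379) = sqrt((16/3 - 1*(-1)) + 18379) = sqrt((16/3 + 1) + 18379) = sqrt(19/3 + 18379) = sqrt(55156/3) = 2*sqrt(41367)/3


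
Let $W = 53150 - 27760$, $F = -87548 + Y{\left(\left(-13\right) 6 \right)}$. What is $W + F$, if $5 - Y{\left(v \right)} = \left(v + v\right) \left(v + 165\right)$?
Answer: $-48581$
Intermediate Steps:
$Y{\left(v \right)} = 5 - 2 v \left(165 + v\right)$ ($Y{\left(v \right)} = 5 - \left(v + v\right) \left(v + 165\right) = 5 - 2 v \left(165 + v\right)$)
$F = -73971$ ($F = -87548 - \left(-5 + 12168 + 330 \left(-13\right) 6\right) = -87548 - \left(-25745 + 12168\right) = -87548 + \left(5 + 25740 - 12168\right) = -87548 + 13577 = -73971$)
$W = 25390$
$W + F = 25390 - 73971 = -48581$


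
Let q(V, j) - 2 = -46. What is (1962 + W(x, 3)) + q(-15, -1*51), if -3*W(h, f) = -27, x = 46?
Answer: 1927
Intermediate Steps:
q(V, j) = -44 (q(V, j) = 2 - 46 = -44)
W(h, f) = 9 (W(h, f) = -1/3*(-27) = 9)
(1962 + W(x, 3)) + q(-15, -1*51) = (1962 + 9) - 44 = 1971 - 44 = 1927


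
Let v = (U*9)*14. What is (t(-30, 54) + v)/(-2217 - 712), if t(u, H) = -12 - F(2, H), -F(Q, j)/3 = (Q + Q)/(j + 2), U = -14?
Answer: 24861/41006 ≈ 0.60628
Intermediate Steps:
F(Q, j) = -6*Q/(2 + j) (F(Q, j) = -3*(Q + Q)/(j + 2) = -3*2*Q/(2 + j) = -6*Q/(2 + j))
v = -1764 (v = -14*9*14 = -126*14 = -1764)
t(u, H) = -12 + 12/(2 + H) (t(u, H) = -12 - (-6)*2/(2 + H) = -12 - (-12)/(2 + H) = -12 + 12/(2 + H))
(t(-30, 54) + v)/(-2217 - 712) = (12*(-1 - 1*54)/(2 + 54) - 1764)/(-2217 - 712) = (12*(-1 - 54)/56 - 1764)/(-2929) = (12*(1/56)*(-55) - 1764)*(-1/2929) = (-165/14 - 1764)*(-1/2929) = -24861/14*(-1/2929) = 24861/41006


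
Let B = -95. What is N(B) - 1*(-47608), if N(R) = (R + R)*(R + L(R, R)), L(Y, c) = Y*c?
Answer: -1649092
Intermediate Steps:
N(R) = 2*R*(R + R²) (N(R) = (R + R)*(R + R*R) = (2*R)*(R + R²) = 2*R*(R + R²))
N(B) - 1*(-47608) = 2*(-95)²*(1 - 95) - 1*(-47608) = 2*9025*(-94) + 47608 = -1696700 + 47608 = -1649092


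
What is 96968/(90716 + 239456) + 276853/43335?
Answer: 23902804249/3577000905 ≈ 6.6824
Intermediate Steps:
96968/(90716 + 239456) + 276853/43335 = 96968/330172 + 276853*(1/43335) = 96968*(1/330172) + 276853/43335 = 24242/82543 + 276853/43335 = 23902804249/3577000905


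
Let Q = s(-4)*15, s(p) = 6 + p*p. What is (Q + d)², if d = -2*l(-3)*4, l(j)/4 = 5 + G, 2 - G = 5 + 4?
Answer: 155236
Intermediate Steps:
G = -7 (G = 2 - (5 + 4) = 2 - 1*9 = 2 - 9 = -7)
l(j) = -8 (l(j) = 4*(5 - 7) = 4*(-2) = -8)
s(p) = 6 + p²
d = 64 (d = -2*(-8)*4 = 16*4 = 64)
Q = 330 (Q = (6 + (-4)²)*15 = (6 + 16)*15 = 22*15 = 330)
(Q + d)² = (330 + 64)² = 394² = 155236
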